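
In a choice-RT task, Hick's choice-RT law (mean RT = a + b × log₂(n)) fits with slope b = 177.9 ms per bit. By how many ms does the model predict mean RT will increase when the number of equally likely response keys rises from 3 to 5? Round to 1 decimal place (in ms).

ΔRT = (a + b log₂ n₂) − (a + b log₂ n₁) = b·(log₂ n₂ − log₂ n₁).
log₂(5) − log₂(3) = 2.3219 − 1.5850 = 0.7370.
ΔRT = 177.9 × 0.7370 = 131.106 ms.

131.1 ms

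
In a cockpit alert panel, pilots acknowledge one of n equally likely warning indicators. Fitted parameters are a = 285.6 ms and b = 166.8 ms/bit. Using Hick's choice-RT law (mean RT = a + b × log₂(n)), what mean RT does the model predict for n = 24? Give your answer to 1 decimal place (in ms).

1050.4 ms

log₂(24) = 4.5850 bits, so RT = 285.6 + 166.8 × 4.5850 ≈ 1050.372 ms.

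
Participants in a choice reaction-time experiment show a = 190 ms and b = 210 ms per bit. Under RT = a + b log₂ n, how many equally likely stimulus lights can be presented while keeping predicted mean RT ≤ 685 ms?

Set 190 + 210·log₂ n ≤ 685 → log₂ n ≤ (685 − 190)/210 = 2.3571.
So n ≤ 2^2.3571 = 5.124; the largest integer n is 5.

5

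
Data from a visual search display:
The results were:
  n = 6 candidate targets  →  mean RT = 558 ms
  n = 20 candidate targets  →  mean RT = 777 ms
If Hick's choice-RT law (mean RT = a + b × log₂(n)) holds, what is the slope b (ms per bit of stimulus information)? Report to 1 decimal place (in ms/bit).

126.1 ms/bit

b = (RT₂ − RT₁)/(log₂ n₂ − log₂ n₁) = (777 − 558)/(4.3219 − 2.5850) = 126.082 ms/bit.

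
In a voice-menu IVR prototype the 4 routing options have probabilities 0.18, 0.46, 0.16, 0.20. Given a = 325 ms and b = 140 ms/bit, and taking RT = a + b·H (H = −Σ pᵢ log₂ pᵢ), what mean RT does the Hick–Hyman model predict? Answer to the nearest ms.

H = 0.18·log₂(1/0.18) + 0.46·log₂(1/0.46) + 0.16·log₂(1/0.16) + 0.20·log₂(1/0.20) = 1.8480 bits.
RT = 325 + 140 × 1.8480 = 583.73 ms.

584 ms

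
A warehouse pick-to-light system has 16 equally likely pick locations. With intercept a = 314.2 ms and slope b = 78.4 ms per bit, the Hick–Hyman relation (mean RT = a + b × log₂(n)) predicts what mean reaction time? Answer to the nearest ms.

log₂(16) = 4 bits, so RT = 314.2 + 78.4 × 4 ≈ 627.800 ms.

628 ms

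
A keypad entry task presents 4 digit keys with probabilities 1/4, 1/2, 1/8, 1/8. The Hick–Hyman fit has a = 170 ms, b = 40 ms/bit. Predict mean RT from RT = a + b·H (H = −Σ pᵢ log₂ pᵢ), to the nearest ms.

240 ms

H = −Σ pᵢ log₂ pᵢ = 0.25·2 + 0.5·1 + 0.125·3 + 0.125·3 = 1.750 bits.
RT = 170 + 40 × 1.750 = 240.00 ms.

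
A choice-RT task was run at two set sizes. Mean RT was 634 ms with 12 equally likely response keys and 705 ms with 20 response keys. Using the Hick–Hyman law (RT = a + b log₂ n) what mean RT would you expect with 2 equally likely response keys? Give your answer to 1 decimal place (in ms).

385.0 ms

With log₂ n on the abscissa the relation is linear; from the two conditions:
  b = (705 − 634) / (log₂ 20 − log₂ 12) = 71 / (4.3219 − 3.5850) = 96.341 ms/bit
  a = 634 − 96.341 × 3.5850 = 288.621 ms
Then RT(2) = 288.621 + 96.341 × log₂ 2 = 288.621 + 96.341 × 1 ≈ 384.962 ms.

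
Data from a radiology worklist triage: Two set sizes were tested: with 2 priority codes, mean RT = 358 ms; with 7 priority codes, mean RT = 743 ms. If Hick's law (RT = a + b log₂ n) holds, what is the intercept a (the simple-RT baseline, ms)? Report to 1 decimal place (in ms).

b = (RT₂ − RT₁)/(log₂ n₂ − log₂ n₁) = (743 − 358)/(2.8074 − 1) = 213.018 ms/bit.
a = RT₁ − b·log₂ n₁ = 358 − 213.018 × 1 = 144.982 ms.

145.0 ms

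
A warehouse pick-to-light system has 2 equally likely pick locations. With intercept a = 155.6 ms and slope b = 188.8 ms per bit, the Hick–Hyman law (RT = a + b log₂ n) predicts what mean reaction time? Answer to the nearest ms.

log₂(2) = 1 bits, so RT = 155.6 + 188.8 × 1 ≈ 344.400 ms.

344 ms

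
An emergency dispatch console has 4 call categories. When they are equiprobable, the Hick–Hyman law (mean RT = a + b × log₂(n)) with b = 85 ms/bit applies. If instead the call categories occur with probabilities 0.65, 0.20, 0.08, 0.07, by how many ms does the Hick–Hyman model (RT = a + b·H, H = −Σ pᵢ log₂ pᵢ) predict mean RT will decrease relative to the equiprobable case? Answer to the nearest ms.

49 ms

The RT saving is b·ΔH. Equiprobable H₀ = log₂(4) = 2.0000 bits; with the given probabilities H = 1.4284 bits.
b·(H₀ − H) = 85 × (2.0000 − 1.4284) = 48.58 ms.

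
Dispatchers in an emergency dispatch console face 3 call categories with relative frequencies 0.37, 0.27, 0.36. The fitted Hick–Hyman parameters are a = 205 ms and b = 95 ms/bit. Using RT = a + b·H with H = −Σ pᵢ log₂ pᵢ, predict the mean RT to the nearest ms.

354 ms

Entropy contributions −pᵢ log₂ pᵢ: 0.5307, 0.5100, 0.5306; sum H = 1.5714 bits.
RT = a + bH = 205 + 95·1.5714 = 354.28 ms.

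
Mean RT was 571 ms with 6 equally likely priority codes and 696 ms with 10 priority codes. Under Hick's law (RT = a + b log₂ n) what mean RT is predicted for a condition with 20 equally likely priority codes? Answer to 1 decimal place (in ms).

865.6 ms

Fit slope and intercept:
  b = (696 − 571) / (log₂ 10 − log₂ 6) = 125 / (3.3219 − 2.5850) = 169.614 ms/bit
  a = 571 − 169.614 × 2.5850 = 132.553 ms
Then RT(20) = 132.553 + 169.614 × log₂ 20 = 132.553 + 169.614 × 4.3219 ≈ 865.614 ms.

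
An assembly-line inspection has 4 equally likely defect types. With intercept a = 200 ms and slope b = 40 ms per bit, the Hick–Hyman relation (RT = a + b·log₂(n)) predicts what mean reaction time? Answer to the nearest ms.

log₂(4) = 2 bits, so RT = 200 + 40 × 2 ≈ 280.000 ms.

280 ms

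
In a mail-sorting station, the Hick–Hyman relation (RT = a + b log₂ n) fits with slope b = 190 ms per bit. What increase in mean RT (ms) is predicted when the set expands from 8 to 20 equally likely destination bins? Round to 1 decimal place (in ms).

Only the slope matters, since a is common to both: ΔRT = b·log₂(n₂/n₁).
log₂(20) − log₂(8) = 4.3219 − 3 = 1.3219.
ΔRT = 190 × 1.3219 = 251.166 ms.

251.2 ms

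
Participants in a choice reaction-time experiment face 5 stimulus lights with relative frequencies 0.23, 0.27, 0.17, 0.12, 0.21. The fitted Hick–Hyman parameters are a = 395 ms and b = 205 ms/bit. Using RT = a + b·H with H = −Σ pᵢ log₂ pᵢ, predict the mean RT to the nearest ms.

861 ms

Entropy contributions −pᵢ log₂ pᵢ: 0.4877, 0.5100, 0.4346, 0.3671, 0.4728; sum H = 2.2722 bits.
RT = a + bH = 395 + 205·2.2722 = 860.79 ms.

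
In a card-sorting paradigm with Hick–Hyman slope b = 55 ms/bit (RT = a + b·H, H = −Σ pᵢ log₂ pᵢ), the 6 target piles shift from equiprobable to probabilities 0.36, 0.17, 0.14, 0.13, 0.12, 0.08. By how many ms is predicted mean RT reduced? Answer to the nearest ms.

10 ms

The RT saving is b·ΔH. Equiprobable H₀ = log₂(6) = 2.5850 bits; with the given probabilities H = 2.4035 bits.
b·(H₀ − H) = 55 × (2.5850 − 2.4035) = 9.98 ms.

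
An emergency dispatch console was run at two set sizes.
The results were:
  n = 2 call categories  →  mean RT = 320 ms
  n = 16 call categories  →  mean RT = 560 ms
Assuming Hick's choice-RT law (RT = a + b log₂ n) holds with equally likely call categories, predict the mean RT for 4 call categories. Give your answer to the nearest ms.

With log₂ n on the abscissa the relation is linear; from the two conditions:
  b = (560 − 320) / (log₂ 16 − log₂ 2) = 240 / (4 − 1) = 80 ms/bit
  a = 320 − 80 × 1 = 240 ms
Then RT(4) = 240 + 80 × log₂ 4 = 240 + 80 × 2 ≈ 400.000 ms.

400 ms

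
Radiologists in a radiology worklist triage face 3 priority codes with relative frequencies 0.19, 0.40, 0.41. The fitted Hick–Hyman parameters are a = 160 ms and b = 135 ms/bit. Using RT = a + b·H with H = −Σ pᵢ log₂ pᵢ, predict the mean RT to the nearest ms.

364 ms

H = 0.19·log₂(1/0.19) + 0.40·log₂(1/0.40) + 0.41·log₂(1/0.41) = 1.5114 bits.
RT = 160 + 135 × 1.5114 = 364.04 ms.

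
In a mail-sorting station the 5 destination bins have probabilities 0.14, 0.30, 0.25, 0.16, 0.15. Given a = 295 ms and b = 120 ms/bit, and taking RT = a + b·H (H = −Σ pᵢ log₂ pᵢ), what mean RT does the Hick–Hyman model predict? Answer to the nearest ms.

H = 0.14·log₂(1/0.14) + 0.30·log₂(1/0.30) + 0.25·log₂(1/0.25) + 0.16·log₂(1/0.16) + 0.15·log₂(1/0.15) = 2.2518 bits.
RT = 295 + 120 × 2.2518 = 565.21 ms.

565 ms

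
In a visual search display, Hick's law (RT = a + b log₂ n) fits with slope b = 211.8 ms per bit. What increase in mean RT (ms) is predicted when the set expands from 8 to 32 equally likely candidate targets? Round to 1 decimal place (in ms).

423.6 ms

The intercept a cancels: ΔRT = b·(log₂ n₂ − log₂ n₁) = b·log₂(n₂/n₁).
log₂(32) − log₂(8) = log₂(32/8) = log₂(4) = 2.
ΔRT = 211.8 × 2.0000 = 423.600 ms.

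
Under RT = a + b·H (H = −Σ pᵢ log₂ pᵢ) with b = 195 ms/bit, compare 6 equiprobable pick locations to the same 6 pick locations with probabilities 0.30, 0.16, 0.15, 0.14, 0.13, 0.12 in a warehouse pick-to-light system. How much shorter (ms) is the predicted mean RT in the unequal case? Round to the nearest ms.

The RT saving is b·ΔH. Equiprobable H₀ = log₂(6) = 2.5850 bits; with the given probabilities H = 2.5015 bits.
b·(H₀ − H) = 195 × (2.5850 − 2.5015) = 16.28 ms.

16 ms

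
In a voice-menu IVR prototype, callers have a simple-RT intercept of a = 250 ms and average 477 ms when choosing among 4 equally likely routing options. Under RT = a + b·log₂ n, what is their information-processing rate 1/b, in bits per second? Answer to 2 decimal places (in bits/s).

8.81 bits/s

b = (477 − 250)/log₂ 4 = 227/2 = 113.500 ms per bit = 0.11350 s/bit; the reciprocal is 8.811 bits/s.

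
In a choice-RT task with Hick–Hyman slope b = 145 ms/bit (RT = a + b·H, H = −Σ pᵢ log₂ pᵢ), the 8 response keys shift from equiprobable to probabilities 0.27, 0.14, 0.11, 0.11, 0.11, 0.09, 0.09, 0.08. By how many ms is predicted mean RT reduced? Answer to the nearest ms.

18 ms

Equiprobable entropy H₀ = log₂ 8 = 3.0000 bits.
Skewed entropy H = −Σ pᵢ log₂ pᵢ = 2.8748 bits.
ΔRT = b·(H₀ − H) = 145 × 0.1252 = 18.15 ms.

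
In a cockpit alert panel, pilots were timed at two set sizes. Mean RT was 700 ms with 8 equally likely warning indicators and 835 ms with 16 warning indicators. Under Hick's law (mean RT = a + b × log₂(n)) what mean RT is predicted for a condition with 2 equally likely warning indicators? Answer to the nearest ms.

RT is linear in log₂ n, so two points fix the line:
  b = (835 − 700) / (log₂ 16 − log₂ 8) = 135 / (4 − 3) = 135 ms/bit
  a = 700 − 135 × 3 = 295 ms
Then RT(2) = 295 + 135 × log₂ 2 = 295 + 135 × 1 ≈ 430.000 ms.

430 ms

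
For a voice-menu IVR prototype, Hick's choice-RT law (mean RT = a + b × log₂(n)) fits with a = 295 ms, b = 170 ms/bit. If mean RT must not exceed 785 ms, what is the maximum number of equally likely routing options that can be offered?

Set 295 + 170·log₂ n ≤ 785 → log₂ n ≤ (785 − 295)/170 = 2.8824.
So n ≤ 2^2.8824 = 7.374; the largest integer n is 7.

7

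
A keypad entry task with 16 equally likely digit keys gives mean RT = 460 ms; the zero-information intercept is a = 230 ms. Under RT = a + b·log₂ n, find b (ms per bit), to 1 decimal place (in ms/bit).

57.5 ms/bit

16 alternatives carry log₂ 16 = 4 bits; the choice cost is 460 − 230 = 230 ms, so b = 230/4 = 57.500 ms/bit.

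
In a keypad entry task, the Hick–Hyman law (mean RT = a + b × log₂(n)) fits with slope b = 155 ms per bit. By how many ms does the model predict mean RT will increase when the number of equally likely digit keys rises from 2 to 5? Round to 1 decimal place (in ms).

204.9 ms

The intercept a cancels: ΔRT = b·(log₂ n₂ − log₂ n₁) = b·log₂(n₂/n₁).
log₂(5) − log₂(2) = 2.3219 − 1 = 1.3219.
ΔRT = 155 × 1.3219 = 204.899 ms.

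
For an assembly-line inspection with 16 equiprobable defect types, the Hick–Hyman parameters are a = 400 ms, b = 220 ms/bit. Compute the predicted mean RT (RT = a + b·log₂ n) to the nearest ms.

1280 ms

log₂(16) = 4 bits, so RT = 400 + 220 × 4 ≈ 1280.000 ms.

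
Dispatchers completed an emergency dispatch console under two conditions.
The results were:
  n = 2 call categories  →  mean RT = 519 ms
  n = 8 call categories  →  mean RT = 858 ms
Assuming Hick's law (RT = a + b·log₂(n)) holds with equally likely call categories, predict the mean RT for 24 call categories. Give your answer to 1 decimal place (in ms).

With log₂ n on the abscissa the relation is linear; from the two conditions:
  b = (858 − 519) / (log₂ 8 − log₂ 2) = 339 / (3 − 1) = 169.500 ms/bit
  a = 519 − 169.500 × 1 = 349.500 ms
Then RT(24) = 349.500 + 169.500 × log₂ 24 = 349.500 + 169.500 × 4.5850 ≈ 1126.651 ms.

1126.7 ms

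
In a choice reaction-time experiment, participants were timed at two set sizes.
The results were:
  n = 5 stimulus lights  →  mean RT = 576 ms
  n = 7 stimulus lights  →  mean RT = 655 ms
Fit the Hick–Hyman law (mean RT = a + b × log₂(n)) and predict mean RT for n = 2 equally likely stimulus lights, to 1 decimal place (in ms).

Solve the two-equation system in a and b:
  b = (655 − 576) / (log₂ 7 − log₂ 5) = 79 / (2.8074 − 2.3219) = 162.743 ms/bit
  a = 576 − 162.743 × 2.3219 = 198.122 ms
Then RT(2) = 198.122 + 162.743 × log₂ 2 = 198.122 + 162.743 × 1 ≈ 360.865 ms.

360.9 ms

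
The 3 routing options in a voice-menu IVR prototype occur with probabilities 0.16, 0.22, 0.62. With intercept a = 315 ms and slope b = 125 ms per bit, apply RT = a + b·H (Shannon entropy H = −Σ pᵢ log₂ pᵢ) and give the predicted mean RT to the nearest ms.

Entropy contributions −pᵢ log₂ pᵢ: 0.4230, 0.4806, 0.4276; sum H = 1.3312 bits.
RT = a + bH = 315 + 125·1.3312 = 481.40 ms.

481 ms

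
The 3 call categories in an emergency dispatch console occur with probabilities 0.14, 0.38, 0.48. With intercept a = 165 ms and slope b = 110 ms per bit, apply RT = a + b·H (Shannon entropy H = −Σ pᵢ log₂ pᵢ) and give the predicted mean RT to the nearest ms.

323 ms

H = 0.14·log₂(1/0.14) + 0.38·log₂(1/0.38) + 0.48·log₂(1/0.48) = 1.4358 bits.
RT = 165 + 110 × 1.4358 = 322.94 ms.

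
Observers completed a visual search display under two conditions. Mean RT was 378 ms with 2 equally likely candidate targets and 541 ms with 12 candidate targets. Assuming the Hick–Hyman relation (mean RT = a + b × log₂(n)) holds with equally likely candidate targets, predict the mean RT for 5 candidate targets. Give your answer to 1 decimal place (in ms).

With log₂ n on the abscissa the relation is linear; from the two conditions:
  b = (541 − 378) / (log₂ 12 − log₂ 2) = 163 / (3.5850 − 1) = 63.057 ms/bit
  a = 378 − 63.057 × 1 = 314.943 ms
Then RT(5) = 314.943 + 63.057 × log₂ 5 = 314.943 + 63.057 × 2.3219 ≈ 461.357 ms.

461.4 ms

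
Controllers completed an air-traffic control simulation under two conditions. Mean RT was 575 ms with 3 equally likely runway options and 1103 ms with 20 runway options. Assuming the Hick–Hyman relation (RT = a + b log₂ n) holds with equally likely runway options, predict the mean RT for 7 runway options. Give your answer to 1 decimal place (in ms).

With log₂ n on the abscissa the relation is linear; from the two conditions:
  b = (1103 − 575) / (log₂ 20 − log₂ 3) = 528 / (4.3219 − 1.5850) = 192.914 ms/bit
  a = 575 − 192.914 × 1.5850 = 269.238 ms
Then RT(7) = 269.238 + 192.914 × log₂ 7 = 269.238 + 192.914 × 2.8074 ≈ 810.817 ms.

810.8 ms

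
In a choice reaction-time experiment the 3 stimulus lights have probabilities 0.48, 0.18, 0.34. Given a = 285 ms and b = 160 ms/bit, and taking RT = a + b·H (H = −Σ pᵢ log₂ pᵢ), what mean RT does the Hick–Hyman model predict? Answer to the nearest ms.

H = 0.48·log₂(1/0.48) + 0.18·log₂(1/0.18) + 0.34·log₂(1/0.34) = 1.4828 bits.
RT = 285 + 160 × 1.4828 = 522.24 ms.

522 ms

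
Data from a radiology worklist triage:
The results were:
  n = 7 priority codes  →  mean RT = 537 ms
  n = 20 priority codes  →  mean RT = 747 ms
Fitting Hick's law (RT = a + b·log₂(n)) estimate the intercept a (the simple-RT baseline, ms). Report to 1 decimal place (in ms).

147.8 ms

b = (RT₂ − RT₁)/(log₂ n₂ − log₂ n₁) = (747 − 537)/(4.3219 − 2.8074) = 138.653 ms/bit.
a = RT₁ − b·log₂ n₁ = 537 − 138.653 × 2.8074 = 147.752 ms.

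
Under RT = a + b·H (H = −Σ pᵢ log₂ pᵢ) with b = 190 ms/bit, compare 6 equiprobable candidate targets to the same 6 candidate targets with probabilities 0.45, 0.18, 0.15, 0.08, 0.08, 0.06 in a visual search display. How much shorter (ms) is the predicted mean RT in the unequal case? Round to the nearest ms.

Equiprobable entropy H₀ = log₂ 6 = 2.5850 bits.
Skewed entropy H = −Σ pᵢ log₂ pᵢ = 2.2008 bits.
ΔRT = b·(H₀ − H) = 190 × 0.3842 = 72.99 ms.

73 ms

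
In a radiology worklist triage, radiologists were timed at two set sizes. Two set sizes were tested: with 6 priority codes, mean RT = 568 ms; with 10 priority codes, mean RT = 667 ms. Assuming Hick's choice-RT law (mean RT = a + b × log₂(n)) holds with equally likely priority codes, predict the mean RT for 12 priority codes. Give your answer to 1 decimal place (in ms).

702.3 ms

Solve the two-equation system in a and b:
  b = (667 − 568) / (log₂ 10 − log₂ 6) = 99 / (3.3219 − 2.5850) = 134.335 ms/bit
  a = 568 − 134.335 × 2.5850 = 220.750 ms
Then RT(12) = 220.750 + 134.335 × log₂ 12 = 220.750 + 134.335 × 3.5850 ≈ 702.335 ms.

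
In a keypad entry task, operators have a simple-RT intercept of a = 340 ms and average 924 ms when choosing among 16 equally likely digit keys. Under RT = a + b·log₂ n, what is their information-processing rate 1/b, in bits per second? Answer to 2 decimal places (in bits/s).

6.85 bits/s

Choice component = 924 − 340 = 584 ms over log₂(16) = 4 bits.
b = 584 / 4 = 146.000 ms/bit, so 1/b = 6.849 bits/s.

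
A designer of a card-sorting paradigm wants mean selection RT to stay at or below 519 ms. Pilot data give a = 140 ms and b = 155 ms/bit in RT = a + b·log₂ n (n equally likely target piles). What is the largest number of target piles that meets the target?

Set 140 + 155·log₂ n ≤ 519 → log₂ n ≤ (519 − 140)/155 = 2.4452.
So n ≤ 2^2.4452 = 5.446; the largest integer n is 5.

5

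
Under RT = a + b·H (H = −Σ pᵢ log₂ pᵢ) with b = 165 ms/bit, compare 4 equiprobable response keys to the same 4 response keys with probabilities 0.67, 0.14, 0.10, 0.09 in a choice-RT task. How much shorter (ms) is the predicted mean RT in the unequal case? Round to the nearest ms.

94 ms

Equiprobable entropy H₀ = log₂ 4 = 2.0000 bits.
Skewed entropy H = −Σ pᵢ log₂ pᵢ = 1.4291 bits.
ΔRT = b·(H₀ − H) = 165 × 0.5709 = 94.20 ms.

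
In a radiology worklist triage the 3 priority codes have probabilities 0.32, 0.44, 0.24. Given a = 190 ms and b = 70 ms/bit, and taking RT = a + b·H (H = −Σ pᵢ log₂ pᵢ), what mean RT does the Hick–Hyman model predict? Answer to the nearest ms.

298 ms

Entropy contributions −pᵢ log₂ pᵢ: 0.5260, 0.5211, 0.4941; sum H = 1.5413 bits.
RT = a + bH = 190 + 70·1.5413 = 297.89 ms.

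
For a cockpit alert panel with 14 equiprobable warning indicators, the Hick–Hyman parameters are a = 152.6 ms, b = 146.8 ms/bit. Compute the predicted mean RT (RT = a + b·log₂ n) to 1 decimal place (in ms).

log₂(14) = 3.8074 bits, so RT = 152.6 + 146.8 × 3.8074 ≈ 711.520 ms.

711.5 ms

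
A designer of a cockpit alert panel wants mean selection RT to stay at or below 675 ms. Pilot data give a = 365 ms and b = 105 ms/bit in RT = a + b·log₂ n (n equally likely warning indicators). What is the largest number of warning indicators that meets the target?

Information budget: (675 − 365)/105 = 2.9524 bits, so n ≤ 2^2.9524 = 7.740 → at most 7.

7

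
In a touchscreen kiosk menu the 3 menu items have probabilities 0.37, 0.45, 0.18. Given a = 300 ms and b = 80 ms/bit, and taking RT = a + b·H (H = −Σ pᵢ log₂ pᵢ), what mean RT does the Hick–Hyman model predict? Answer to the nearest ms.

Entropy contributions −pᵢ log₂ pᵢ: 0.5307, 0.5184, 0.4453; sum H = 1.4944 bits.
RT = a + bH = 300 + 80·1.4944 = 419.56 ms.

420 ms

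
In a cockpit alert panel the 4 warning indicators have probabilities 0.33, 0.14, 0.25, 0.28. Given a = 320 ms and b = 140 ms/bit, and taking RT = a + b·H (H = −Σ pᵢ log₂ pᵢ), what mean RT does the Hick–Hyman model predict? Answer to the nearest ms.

Entropy contributions −pᵢ log₂ pᵢ: 0.5278, 0.3971, 0.5000, 0.5142; sum H = 1.9392 bits.
RT = a + bH = 320 + 140·1.9392 = 591.48 ms.

591 ms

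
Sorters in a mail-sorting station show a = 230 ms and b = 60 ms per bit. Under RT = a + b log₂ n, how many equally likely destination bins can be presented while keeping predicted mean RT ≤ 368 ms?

60·log₂ n ≤ 368 − 230 = 138, giving log₂ n ≤ 2.3000 and n ≤ 4.925. The largest whole number is 4.

4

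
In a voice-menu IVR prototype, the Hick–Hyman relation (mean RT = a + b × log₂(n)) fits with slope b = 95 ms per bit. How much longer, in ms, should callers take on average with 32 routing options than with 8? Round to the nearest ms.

Only the slope matters, since a is common to both: ΔRT = b·log₂(n₂/n₁).
log₂(32) − log₂(8) = log₂(32/8) = log₂(4) = 2.
ΔRT = 95 × 2.0000 = 190.000 ms.

190 ms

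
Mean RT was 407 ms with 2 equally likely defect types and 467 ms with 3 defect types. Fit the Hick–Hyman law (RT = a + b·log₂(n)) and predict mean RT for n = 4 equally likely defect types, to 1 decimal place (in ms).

509.6 ms

With log₂ n on the abscissa the relation is linear; from the two conditions:
  b = (467 − 407) / (log₂ 3 − log₂ 2) = 60 / (1.5850 − 1) = 102.571 ms/bit
  a = 407 − 102.571 × 1 = 304.429 ms
Then RT(4) = 304.429 + 102.571 × log₂ 4 = 304.429 + 102.571 × 2 ≈ 509.571 ms.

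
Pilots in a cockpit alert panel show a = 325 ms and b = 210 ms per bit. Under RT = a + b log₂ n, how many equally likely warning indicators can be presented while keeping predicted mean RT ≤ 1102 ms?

210·log₂ n ≤ 1102 − 325 = 777, giving log₂ n ≤ 3.7000 and n ≤ 12.996. The largest whole number is 12.

12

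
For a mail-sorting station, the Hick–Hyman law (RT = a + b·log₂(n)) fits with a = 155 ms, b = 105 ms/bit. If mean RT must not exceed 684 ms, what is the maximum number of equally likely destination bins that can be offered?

Set 155 + 105·log₂ n ≤ 684 → log₂ n ≤ (684 − 155)/105 = 5.0381.
So n ≤ 2^5.0381 = 32.856; the largest integer n is 32.

32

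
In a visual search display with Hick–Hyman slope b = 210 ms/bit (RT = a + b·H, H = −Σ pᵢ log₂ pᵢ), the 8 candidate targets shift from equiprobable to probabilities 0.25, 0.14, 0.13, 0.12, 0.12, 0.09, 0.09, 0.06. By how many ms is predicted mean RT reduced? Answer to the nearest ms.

Equiprobable entropy H₀ = log₂ 8 = 3.0000 bits.
Skewed entropy H = −Σ pᵢ log₂ pᵢ = 2.8827 bits.
ΔRT = b·(H₀ − H) = 210 × 0.1173 = 24.63 ms.

25 ms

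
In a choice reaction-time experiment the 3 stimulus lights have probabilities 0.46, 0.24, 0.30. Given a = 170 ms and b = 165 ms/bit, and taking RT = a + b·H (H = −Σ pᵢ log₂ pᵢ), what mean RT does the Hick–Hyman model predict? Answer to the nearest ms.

Entropy contributions −pᵢ log₂ pᵢ: 0.5153, 0.4941, 0.5211; sum H = 1.5306 bits.
RT = a + bH = 170 + 165·1.5306 = 422.54 ms.

423 ms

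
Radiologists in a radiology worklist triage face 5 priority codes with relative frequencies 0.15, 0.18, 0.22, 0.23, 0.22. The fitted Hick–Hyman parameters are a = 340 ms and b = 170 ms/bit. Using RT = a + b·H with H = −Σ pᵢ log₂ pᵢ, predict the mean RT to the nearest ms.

732 ms

H = 0.15·log₂(1/0.15) + 0.18·log₂(1/0.18) + 0.22·log₂(1/0.22) + 0.23·log₂(1/0.23) + 0.22·log₂(1/0.22) = 2.3047 bits.
RT = 340 + 170 × 2.3047 = 731.79 ms.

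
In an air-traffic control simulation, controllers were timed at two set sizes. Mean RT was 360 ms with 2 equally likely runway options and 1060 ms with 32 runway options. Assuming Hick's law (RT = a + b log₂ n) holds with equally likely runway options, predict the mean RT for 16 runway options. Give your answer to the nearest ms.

885 ms

Fit slope and intercept:
  b = (1060 − 360) / (log₂ 32 − log₂ 2) = 700 / (5 − 1) = 175 ms/bit
  a = 360 − 175 × 1 = 185 ms
Then RT(16) = 185 + 175 × log₂ 16 = 185 + 175 × 4 ≈ 885.000 ms.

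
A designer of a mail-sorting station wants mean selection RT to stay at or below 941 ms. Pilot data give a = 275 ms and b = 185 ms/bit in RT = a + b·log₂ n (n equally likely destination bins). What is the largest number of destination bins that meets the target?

185·log₂ n ≤ 941 − 275 = 666, giving log₂ n ≤ 3.6000 and n ≤ 12.126. The largest whole number is 12.

12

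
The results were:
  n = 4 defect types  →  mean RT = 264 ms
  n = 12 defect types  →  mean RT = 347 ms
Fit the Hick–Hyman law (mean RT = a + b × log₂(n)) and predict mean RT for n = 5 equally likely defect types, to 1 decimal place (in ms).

280.9 ms

Solve the two-equation system in a and b:
  b = (347 − 264) / (log₂ 12 − log₂ 4) = 83 / (3.5850 − 2) = 52.367 ms/bit
  a = 264 − 52.367 × 2 = 159.266 ms
Then RT(5) = 159.266 + 52.367 × log₂ 5 = 159.266 + 52.367 × 2.3219 ≈ 280.858 ms.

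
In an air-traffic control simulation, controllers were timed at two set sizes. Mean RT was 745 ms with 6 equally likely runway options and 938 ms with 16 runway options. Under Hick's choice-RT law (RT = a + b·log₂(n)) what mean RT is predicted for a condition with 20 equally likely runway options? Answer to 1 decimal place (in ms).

RT is linear in log₂ n, so two points fix the line:
  b = (938 − 745) / (log₂ 16 − log₂ 6) = 193 / (4 − 2.5850) = 136.392 ms/bit
  a = 745 − 136.392 × 2.5850 = 392.431 ms
Then RT(20) = 392.431 + 136.392 × log₂ 20 = 392.431 + 136.392 × 4.3219 ≈ 981.908 ms.

981.9 ms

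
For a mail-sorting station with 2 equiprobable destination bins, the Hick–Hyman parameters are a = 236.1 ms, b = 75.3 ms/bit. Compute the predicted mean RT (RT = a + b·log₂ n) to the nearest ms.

311 ms

log₂(2) = 1 bits, so RT = 236.1 + 75.3 × 1 ≈ 311.400 ms.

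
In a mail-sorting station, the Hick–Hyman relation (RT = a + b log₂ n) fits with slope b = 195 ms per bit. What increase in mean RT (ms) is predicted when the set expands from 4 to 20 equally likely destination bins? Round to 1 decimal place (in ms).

452.8 ms

Only the slope matters, since a is common to both: ΔRT = b·log₂(n₂/n₁).
log₂(20) − log₂(4) = 4.3219 − 2 = 2.3219.
ΔRT = 195 × 2.3219 = 452.776 ms.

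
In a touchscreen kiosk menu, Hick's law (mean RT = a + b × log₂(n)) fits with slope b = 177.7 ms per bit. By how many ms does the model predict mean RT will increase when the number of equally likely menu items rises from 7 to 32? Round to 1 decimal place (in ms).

389.6 ms

Only the slope matters, since a is common to both: ΔRT = b·log₂(n₂/n₁).
log₂(32) − log₂(7) = 5 − 2.8074 = 2.1926.
ΔRT = 177.7 × 2.1926 = 389.633 ms.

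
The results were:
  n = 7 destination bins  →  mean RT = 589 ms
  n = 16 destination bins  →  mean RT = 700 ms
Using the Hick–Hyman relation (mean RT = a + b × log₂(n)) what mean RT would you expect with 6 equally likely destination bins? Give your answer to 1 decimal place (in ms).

With log₂ n on the abscissa the relation is linear; from the two conditions:
  b = (700 − 589) / (log₂ 16 − log₂ 7) = 111 / (4 − 2.8074) = 93.070 ms/bit
  a = 589 − 93.070 × 2.8074 = 327.718 ms
Then RT(6) = 327.718 + 93.070 × log₂ 6 = 327.718 + 93.070 × 2.5850 ≈ 568.302 ms.

568.3 ms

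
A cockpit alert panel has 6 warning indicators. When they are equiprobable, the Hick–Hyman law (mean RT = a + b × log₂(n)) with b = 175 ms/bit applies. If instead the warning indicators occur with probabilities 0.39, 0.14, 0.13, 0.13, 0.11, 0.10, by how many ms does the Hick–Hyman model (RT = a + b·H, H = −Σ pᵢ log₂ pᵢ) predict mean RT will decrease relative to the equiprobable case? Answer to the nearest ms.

The RT saving is b·ΔH. Equiprobable H₀ = log₂(6) = 2.5850 bits; with the given probabilities H = 2.3747 bits.
b·(H₀ − H) = 175 × (2.5850 − 2.3747) = 36.80 ms.

37 ms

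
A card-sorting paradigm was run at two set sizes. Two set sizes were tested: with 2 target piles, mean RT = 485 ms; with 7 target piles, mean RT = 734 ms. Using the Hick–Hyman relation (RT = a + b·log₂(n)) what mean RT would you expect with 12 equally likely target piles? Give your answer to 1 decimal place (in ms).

841.1 ms

Fit slope and intercept:
  b = (734 − 485) / (log₂ 7 − log₂ 2) = 249 / (2.8074 − 1) = 137.770 ms/bit
  a = 485 − 137.770 × 1 = 347.230 ms
Then RT(12) = 347.230 + 137.770 × log₂ 12 = 347.230 + 137.770 × 3.5850 ≈ 841.131 ms.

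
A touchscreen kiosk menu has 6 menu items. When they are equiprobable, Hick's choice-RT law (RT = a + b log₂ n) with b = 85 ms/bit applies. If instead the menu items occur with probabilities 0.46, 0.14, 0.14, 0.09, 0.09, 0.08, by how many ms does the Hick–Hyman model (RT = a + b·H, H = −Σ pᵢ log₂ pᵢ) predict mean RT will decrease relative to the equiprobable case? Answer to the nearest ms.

Equiprobable entropy H₀ = log₂ 6 = 2.5850 bits.
Skewed entropy H = −Σ pᵢ log₂ pᵢ = 2.2264 bits.
ΔRT = b·(H₀ − H) = 85 × 0.3586 = 30.48 ms.

30 ms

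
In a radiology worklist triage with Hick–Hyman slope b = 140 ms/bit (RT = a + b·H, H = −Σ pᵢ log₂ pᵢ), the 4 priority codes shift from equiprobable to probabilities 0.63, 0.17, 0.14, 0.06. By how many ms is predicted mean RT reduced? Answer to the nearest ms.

71 ms

Equiprobable entropy H₀ = log₂ 4 = 2.0000 bits.
Skewed entropy H = −Σ pᵢ log₂ pᵢ = 1.4952 bits.
ΔRT = b·(H₀ − H) = 140 × 0.5048 = 70.68 ms.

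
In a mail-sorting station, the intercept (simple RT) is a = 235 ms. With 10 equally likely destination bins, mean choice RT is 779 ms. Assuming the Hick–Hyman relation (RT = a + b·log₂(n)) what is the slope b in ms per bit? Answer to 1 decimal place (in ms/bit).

163.8 ms/bit

10 alternatives carry log₂ 10 = 3.3219 bits; the choice cost is 779 − 235 = 544 ms, so b = 544/3.3219 = 163.760 ms/bit.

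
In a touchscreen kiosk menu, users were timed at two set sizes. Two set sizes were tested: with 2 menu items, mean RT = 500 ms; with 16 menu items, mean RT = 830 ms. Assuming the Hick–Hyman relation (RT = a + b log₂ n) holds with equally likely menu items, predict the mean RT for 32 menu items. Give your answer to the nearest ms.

940 ms

RT is linear in log₂ n, so two points fix the line:
  b = (830 − 500) / (log₂ 16 − log₂ 2) = 330 / (4 − 1) = 110 ms/bit
  a = 500 − 110 × 1 = 390 ms
Then RT(32) = 390 + 110 × log₂ 32 = 390 + 110 × 5 ≈ 940.000 ms.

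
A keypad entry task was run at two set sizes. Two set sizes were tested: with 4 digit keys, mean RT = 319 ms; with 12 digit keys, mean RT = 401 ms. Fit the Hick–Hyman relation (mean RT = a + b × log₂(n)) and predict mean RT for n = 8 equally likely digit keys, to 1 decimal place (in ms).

370.7 ms

RT is linear in log₂ n, so two points fix the line:
  b = (401 − 319) / (log₂ 12 − log₂ 4) = 82 / (3.5850 − 2) = 51.736 ms/bit
  a = 319 − 51.736 × 2 = 215.528 ms
Then RT(8) = 215.528 + 51.736 × log₂ 8 = 215.528 + 51.736 × 3 ≈ 370.736 ms.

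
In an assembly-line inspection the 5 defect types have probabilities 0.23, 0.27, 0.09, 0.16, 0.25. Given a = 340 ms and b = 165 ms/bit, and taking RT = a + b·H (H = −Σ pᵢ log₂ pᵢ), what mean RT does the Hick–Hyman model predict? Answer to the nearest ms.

H = 0.23·log₂(1/0.23) + 0.27·log₂(1/0.27) + 0.09·log₂(1/0.09) + 0.16·log₂(1/0.16) + 0.25·log₂(1/0.25) = 2.2334 bits.
RT = 340 + 165 × 2.2334 = 708.50 ms.

709 ms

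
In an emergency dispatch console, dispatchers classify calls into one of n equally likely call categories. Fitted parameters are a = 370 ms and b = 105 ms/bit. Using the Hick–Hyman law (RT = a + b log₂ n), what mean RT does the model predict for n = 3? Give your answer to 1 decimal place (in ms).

log₂(3) = 1.5850 bits, so RT = 370 + 105 × 1.5850 ≈ 536.421 ms.

536.4 ms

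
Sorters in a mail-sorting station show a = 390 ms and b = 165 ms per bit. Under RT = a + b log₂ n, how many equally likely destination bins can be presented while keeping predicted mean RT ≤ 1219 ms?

32

165·log₂ n ≤ 1219 − 390 = 829, giving log₂ n ≤ 5.0242 and n ≤ 32.542. The largest whole number is 32.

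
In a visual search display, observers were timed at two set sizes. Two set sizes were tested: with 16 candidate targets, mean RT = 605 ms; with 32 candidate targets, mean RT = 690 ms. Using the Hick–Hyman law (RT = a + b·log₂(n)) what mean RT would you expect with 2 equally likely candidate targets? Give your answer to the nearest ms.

350 ms

With log₂ n on the abscissa the relation is linear; from the two conditions:
  b = (690 − 605) / (log₂ 32 − log₂ 16) = 85 / (5 − 4) = 85 ms/bit
  a = 605 − 85 × 4 = 265 ms
Then RT(2) = 265 + 85 × log₂ 2 = 265 + 85 × 1 ≈ 350.000 ms.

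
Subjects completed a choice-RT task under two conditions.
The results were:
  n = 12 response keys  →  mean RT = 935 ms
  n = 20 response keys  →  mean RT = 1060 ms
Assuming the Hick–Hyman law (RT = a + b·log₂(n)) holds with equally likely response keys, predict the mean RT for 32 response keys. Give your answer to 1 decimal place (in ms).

RT is linear in log₂ n, so two points fix the line:
  b = (1060 − 935) / (log₂ 20 − log₂ 12) = 125 / (4.3219 − 3.5850) = 169.614 ms/bit
  a = 935 − 169.614 × 3.5850 = 326.939 ms
Then RT(32) = 326.939 + 169.614 × log₂ 32 = 326.939 + 169.614 × 5 ≈ 1175.011 ms.

1175.0 ms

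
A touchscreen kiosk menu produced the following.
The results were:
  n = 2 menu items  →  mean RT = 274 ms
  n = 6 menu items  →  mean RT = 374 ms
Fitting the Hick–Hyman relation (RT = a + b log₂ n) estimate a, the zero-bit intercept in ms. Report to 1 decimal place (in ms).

210.9 ms

b = (RT₂ − RT₁)/(log₂ n₂ − log₂ n₁) = (374 − 274)/(2.5850 − 1) = 63.093 ms/bit.
a = RT₁ − b·log₂ n₁ = 274 − 63.093 × 1 = 210.907 ms.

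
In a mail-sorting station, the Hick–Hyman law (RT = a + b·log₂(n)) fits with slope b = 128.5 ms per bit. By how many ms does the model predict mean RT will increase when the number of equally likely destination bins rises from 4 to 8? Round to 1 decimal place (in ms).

ΔRT = (a + b log₂ n₂) − (a + b log₂ n₁) = b·(log₂ n₂ − log₂ n₁).
log₂(8) − log₂(4) = log₂(8/4) = log₂(2) = 1.
ΔRT = 128.5 × 1.0000 = 128.500 ms.

128.5 ms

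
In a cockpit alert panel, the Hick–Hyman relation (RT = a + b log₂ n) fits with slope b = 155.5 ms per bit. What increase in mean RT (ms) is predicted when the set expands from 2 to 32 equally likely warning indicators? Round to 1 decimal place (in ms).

622.0 ms

Only the slope matters, since a is common to both: ΔRT = b·log₂(n₂/n₁).
log₂(32) − log₂(2) = log₂(32/2) = log₂(16) = 4.
ΔRT = 155.5 × 4.0000 = 622.000 ms.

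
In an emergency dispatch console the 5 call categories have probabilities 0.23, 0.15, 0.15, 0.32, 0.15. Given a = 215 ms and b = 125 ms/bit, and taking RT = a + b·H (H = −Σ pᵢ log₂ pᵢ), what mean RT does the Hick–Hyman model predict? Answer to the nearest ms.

496 ms

H = 0.23·log₂(1/0.23) + 0.15·log₂(1/0.15) + 0.15·log₂(1/0.15) + 0.32·log₂(1/0.32) + 0.15·log₂(1/0.15) = 2.2453 bits.
RT = 215 + 125 × 2.2453 = 495.67 ms.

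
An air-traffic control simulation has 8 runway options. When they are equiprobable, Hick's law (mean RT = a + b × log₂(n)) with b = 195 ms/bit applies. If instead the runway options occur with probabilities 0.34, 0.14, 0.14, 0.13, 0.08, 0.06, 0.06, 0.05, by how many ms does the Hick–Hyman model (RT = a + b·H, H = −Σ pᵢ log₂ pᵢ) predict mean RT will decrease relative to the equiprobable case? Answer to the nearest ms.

Equiprobable entropy H₀ = log₂ 8 = 3.0000 bits.
Skewed entropy H = −Σ pᵢ log₂ pᵢ = 2.7007 bits.
ΔRT = b·(H₀ − H) = 195 × 0.2993 = 58.36 ms.

58 ms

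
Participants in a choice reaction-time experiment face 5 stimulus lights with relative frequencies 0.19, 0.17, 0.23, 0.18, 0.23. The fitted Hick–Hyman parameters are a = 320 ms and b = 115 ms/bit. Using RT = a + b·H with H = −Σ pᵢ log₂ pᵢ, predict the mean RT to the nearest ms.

H = 0.19·log₂(1/0.19) + 0.17·log₂(1/0.17) + 0.23·log₂(1/0.23) + 0.18·log₂(1/0.18) + 0.23·log₂(1/0.23) = 2.3105 bits.
RT = 320 + 115 × 2.3105 = 585.70 ms.

586 ms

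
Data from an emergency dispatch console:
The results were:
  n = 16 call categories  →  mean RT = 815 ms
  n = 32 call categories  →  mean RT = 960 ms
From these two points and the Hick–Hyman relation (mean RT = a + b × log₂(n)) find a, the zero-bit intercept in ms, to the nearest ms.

b = (RT₂ − RT₁)/(log₂ n₂ − log₂ n₁) = (960 − 815)/(5 − 4) = 145 ms/bit.
a = RT₁ − b·log₂ n₁ = 815 − 145 × 4 = 235.000 ms.

235 ms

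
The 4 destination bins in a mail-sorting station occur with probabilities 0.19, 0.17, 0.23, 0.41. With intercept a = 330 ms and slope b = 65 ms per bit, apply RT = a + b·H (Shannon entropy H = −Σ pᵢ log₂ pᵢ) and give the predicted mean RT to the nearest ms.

H = 0.19·log₂(1/0.19) + 0.17·log₂(1/0.17) + 0.23·log₂(1/0.23) + 0.41·log₂(1/0.41) = 1.9049 bits.
RT = 330 + 65 × 1.9049 = 453.82 ms.

454 ms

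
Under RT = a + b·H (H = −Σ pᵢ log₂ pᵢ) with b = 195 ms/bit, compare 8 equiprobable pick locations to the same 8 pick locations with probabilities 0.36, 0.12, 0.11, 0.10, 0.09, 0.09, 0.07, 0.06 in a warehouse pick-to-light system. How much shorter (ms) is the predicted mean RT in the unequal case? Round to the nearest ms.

55 ms

The RT saving is b·ΔH. Equiprobable H₀ = log₂(8) = 3.0000 bits; with the given probabilities H = 2.7176 bits.
b·(H₀ − H) = 195 × (3.0000 − 2.7176) = 55.08 ms.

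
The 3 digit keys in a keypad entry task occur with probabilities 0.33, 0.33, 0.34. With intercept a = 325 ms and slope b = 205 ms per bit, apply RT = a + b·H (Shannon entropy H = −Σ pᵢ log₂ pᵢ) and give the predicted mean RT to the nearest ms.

650 ms

H = 0.33·log₂(1/0.33) + 0.33·log₂(1/0.33) + 0.34·log₂(1/0.34) = 1.5848 bits.
RT = 325 + 205 × 1.5848 = 649.89 ms.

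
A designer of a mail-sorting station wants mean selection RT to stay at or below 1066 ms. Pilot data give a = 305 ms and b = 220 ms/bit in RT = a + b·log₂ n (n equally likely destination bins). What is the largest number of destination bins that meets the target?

220·log₂ n ≤ 1066 − 305 = 761, giving log₂ n ≤ 3.4591 and n ≤ 10.997. The largest whole number is 10.

10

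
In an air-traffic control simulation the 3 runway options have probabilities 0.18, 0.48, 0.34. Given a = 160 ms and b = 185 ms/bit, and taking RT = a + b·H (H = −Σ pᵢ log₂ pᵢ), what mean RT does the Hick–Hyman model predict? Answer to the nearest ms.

H = 0.18·log₂(1/0.18) + 0.48·log₂(1/0.48) + 0.34·log₂(1/0.34) = 1.4828 bits.
RT = 160 + 185 × 1.4828 = 434.31 ms.

434 ms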